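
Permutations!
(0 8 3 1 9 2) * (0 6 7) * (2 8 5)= (0 5 2 6 7)(1 9 8 3)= [5, 9, 6, 1, 4, 2, 7, 0, 3, 8]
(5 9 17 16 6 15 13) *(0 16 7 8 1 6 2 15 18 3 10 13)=(0 16 2 15)(1 6 18 3 10 13 5 9 17 7 8)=[16, 6, 15, 10, 4, 9, 18, 8, 1, 17, 13, 11, 12, 5, 14, 0, 2, 7, 3]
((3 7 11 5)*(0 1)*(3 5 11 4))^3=(11)(0 1)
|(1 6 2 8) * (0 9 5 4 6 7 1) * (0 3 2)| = 30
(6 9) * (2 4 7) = (2 4 7)(6 9) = [0, 1, 4, 3, 7, 5, 9, 2, 8, 6]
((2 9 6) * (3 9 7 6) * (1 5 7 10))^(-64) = ((1 5 7 6 2 10)(3 9))^(-64) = (1 7 2)(5 6 10)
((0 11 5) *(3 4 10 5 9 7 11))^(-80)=(7 11 9)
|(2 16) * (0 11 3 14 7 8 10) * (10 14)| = |(0 11 3 10)(2 16)(7 8 14)| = 12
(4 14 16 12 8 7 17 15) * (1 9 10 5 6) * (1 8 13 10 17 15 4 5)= (1 9 17 4 14 16 12 13 10)(5 6 8 7 15)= [0, 9, 2, 3, 14, 6, 8, 15, 7, 17, 1, 11, 13, 10, 16, 5, 12, 4]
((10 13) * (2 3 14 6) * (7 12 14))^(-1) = ((2 3 7 12 14 6)(10 13))^(-1) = (2 6 14 12 7 3)(10 13)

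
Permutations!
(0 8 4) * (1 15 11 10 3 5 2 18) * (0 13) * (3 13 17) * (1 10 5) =[8, 15, 18, 1, 17, 2, 6, 7, 4, 9, 13, 5, 12, 0, 14, 11, 16, 3, 10] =(0 8 4 17 3 1 15 11 5 2 18 10 13)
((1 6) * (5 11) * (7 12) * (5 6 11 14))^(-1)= ((1 11 6)(5 14)(7 12))^(-1)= (1 6 11)(5 14)(7 12)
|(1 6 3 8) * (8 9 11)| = |(1 6 3 9 11 8)| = 6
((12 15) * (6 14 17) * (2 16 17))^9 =((2 16 17 6 14)(12 15))^9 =(2 14 6 17 16)(12 15)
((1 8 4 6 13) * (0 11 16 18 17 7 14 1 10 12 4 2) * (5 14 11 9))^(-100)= (18)(0 8 14 9 2 1 5)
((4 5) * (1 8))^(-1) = (1 8)(4 5)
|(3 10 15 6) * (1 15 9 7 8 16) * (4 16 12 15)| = 24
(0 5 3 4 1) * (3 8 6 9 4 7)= (0 5 8 6 9 4 1)(3 7)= [5, 0, 2, 7, 1, 8, 9, 3, 6, 4]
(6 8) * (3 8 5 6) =[0, 1, 2, 8, 4, 6, 5, 7, 3] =(3 8)(5 6)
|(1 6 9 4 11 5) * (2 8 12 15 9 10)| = |(1 6 10 2 8 12 15 9 4 11 5)| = 11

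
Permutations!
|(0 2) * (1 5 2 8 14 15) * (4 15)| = |(0 8 14 4 15 1 5 2)| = 8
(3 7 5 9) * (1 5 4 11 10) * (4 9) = (1 5 4 11 10)(3 7 9) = [0, 5, 2, 7, 11, 4, 6, 9, 8, 3, 1, 10]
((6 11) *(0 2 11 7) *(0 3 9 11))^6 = ((0 2)(3 9 11 6 7))^6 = (3 9 11 6 7)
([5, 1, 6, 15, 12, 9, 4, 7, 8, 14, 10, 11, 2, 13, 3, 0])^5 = [15, 1, 6, 14, 12, 0, 4, 7, 8, 5, 10, 11, 2, 13, 9, 3]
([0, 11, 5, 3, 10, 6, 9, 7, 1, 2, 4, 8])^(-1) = (1 8 11)(2 9 6 5)(4 10)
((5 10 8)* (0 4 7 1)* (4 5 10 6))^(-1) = ((0 5 6 4 7 1)(8 10))^(-1) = (0 1 7 4 6 5)(8 10)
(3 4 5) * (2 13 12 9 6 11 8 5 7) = (2 13 12 9 6 11 8 5 3 4 7) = [0, 1, 13, 4, 7, 3, 11, 2, 5, 6, 10, 8, 9, 12]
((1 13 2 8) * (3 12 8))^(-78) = ((1 13 2 3 12 8))^(-78) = (13)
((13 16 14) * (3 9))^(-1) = ((3 9)(13 16 14))^(-1) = (3 9)(13 14 16)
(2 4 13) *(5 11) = [0, 1, 4, 3, 13, 11, 6, 7, 8, 9, 10, 5, 12, 2] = (2 4 13)(5 11)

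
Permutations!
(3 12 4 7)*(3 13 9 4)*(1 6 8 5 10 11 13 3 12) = (1 6 8 5 10 11 13 9 4 7 3) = [0, 6, 2, 1, 7, 10, 8, 3, 5, 4, 11, 13, 12, 9]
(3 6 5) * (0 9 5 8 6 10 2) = (0 9 5 3 10 2)(6 8) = [9, 1, 0, 10, 4, 3, 8, 7, 6, 5, 2]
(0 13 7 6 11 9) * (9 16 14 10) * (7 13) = (0 7 6 11 16 14 10 9) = [7, 1, 2, 3, 4, 5, 11, 6, 8, 0, 9, 16, 12, 13, 10, 15, 14]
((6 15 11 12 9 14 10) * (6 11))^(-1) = (6 15)(9 12 11 10 14)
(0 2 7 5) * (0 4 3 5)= [2, 1, 7, 5, 3, 4, 6, 0]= (0 2 7)(3 5 4)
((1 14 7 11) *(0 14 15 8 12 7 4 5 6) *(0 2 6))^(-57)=((0 14 4 5)(1 15 8 12 7 11)(2 6))^(-57)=(0 5 4 14)(1 12)(2 6)(7 15)(8 11)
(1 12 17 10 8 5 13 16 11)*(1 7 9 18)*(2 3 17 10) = (1 12 10 8 5 13 16 11 7 9 18)(2 3 17) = [0, 12, 3, 17, 4, 13, 6, 9, 5, 18, 8, 7, 10, 16, 14, 15, 11, 2, 1]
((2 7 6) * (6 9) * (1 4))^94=(2 9)(6 7)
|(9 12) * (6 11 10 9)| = 5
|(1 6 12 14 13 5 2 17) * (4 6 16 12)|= |(1 16 12 14 13 5 2 17)(4 6)|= 8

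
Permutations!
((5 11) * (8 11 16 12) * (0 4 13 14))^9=(0 4 13 14)(5 11 8 12 16)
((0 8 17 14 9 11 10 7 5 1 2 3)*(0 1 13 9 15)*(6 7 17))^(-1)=(0 15 14 17 10 11 9 13 5 7 6 8)(1 3 2)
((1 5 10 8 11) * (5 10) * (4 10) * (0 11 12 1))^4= (1 12 8 10 4)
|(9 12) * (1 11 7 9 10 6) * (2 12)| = |(1 11 7 9 2 12 10 6)| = 8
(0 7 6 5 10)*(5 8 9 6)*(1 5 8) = [7, 5, 2, 3, 4, 10, 1, 8, 9, 6, 0] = (0 7 8 9 6 1 5 10)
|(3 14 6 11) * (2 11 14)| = 6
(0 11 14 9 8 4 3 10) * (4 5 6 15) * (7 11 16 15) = (0 16 15 4 3 10)(5 6 7 11 14 9 8) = [16, 1, 2, 10, 3, 6, 7, 11, 5, 8, 0, 14, 12, 13, 9, 4, 15]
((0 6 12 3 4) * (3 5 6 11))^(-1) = (0 4 3 11)(5 12 6)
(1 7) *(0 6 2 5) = (0 6 2 5)(1 7) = [6, 7, 5, 3, 4, 0, 2, 1]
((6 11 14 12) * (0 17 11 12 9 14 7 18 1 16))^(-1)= (0 16 1 18 7 11 17)(6 12)(9 14)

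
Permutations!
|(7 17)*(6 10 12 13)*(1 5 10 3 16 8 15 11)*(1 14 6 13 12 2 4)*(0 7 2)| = 56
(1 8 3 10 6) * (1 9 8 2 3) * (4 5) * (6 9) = [0, 2, 3, 10, 5, 4, 6, 7, 1, 8, 9] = (1 2 3 10 9 8)(4 5)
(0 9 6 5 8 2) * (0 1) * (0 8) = [9, 8, 1, 3, 4, 0, 5, 7, 2, 6] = (0 9 6 5)(1 8 2)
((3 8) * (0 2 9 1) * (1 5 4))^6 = ((0 2 9 5 4 1)(3 8))^6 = (9)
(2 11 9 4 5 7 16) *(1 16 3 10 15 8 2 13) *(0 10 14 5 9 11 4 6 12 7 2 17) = (0 10 15 8 17)(1 16 13)(2 4 9 6 12 7 3 14 5) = [10, 16, 4, 14, 9, 2, 12, 3, 17, 6, 15, 11, 7, 1, 5, 8, 13, 0]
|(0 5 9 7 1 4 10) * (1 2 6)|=|(0 5 9 7 2 6 1 4 10)|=9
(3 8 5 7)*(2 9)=(2 9)(3 8 5 7)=[0, 1, 9, 8, 4, 7, 6, 3, 5, 2]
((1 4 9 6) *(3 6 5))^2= ((1 4 9 5 3 6))^2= (1 9 3)(4 5 6)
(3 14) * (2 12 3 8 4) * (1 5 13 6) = [0, 5, 12, 14, 2, 13, 1, 7, 4, 9, 10, 11, 3, 6, 8] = (1 5 13 6)(2 12 3 14 8 4)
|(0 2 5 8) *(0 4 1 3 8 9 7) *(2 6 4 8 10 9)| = 8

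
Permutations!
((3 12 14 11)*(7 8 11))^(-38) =((3 12 14 7 8 11))^(-38) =(3 8 14)(7 12 11)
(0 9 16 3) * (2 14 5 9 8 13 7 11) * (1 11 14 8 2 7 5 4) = (0 2 8 13 5 9 16 3)(1 11 7 14 4) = [2, 11, 8, 0, 1, 9, 6, 14, 13, 16, 10, 7, 12, 5, 4, 15, 3]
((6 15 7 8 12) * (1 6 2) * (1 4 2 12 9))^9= (1 7)(2 4)(6 8)(9 15)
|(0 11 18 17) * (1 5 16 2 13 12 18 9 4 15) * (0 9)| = |(0 11)(1 5 16 2 13 12 18 17 9 4 15)| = 22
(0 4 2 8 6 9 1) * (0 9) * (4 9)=(0 9 1 4 2 8 6)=[9, 4, 8, 3, 2, 5, 0, 7, 6, 1]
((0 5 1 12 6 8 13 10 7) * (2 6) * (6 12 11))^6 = ((0 5 1 11 6 8 13 10 7)(2 12))^6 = (0 13 11)(1 7 8)(5 10 6)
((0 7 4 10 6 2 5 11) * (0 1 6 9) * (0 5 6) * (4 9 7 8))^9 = ((0 8 4 10 7 9 5 11 1)(2 6))^9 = (11)(2 6)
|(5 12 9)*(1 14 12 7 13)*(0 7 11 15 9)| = |(0 7 13 1 14 12)(5 11 15 9)| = 12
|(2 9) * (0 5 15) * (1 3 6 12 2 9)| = |(0 5 15)(1 3 6 12 2)| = 15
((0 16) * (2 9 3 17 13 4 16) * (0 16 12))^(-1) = ((0 2 9 3 17 13 4 12))^(-1) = (0 12 4 13 17 3 9 2)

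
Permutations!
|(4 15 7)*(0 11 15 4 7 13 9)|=5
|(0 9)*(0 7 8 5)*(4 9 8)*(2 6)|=|(0 8 5)(2 6)(4 9 7)|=6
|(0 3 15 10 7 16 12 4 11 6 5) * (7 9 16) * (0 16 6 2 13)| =|(0 3 15 10 9 6 5 16 12 4 11 2 13)| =13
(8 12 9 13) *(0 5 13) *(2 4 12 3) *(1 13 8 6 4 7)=(0 5 8 3 2 7 1 13 6 4 12 9)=[5, 13, 7, 2, 12, 8, 4, 1, 3, 0, 10, 11, 9, 6]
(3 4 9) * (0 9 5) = (0 9 3 4 5) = [9, 1, 2, 4, 5, 0, 6, 7, 8, 3]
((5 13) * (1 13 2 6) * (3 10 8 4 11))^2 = (1 5 6 13 2)(3 8 11 10 4)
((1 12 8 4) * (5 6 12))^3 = (1 12)(4 6)(5 8)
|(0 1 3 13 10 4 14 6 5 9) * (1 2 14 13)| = 6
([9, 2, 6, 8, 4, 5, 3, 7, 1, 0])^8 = (9)(1 3 2 8 6)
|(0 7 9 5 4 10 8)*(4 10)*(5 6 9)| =10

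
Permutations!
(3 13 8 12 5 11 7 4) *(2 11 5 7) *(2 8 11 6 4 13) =(2 6 4 3)(7 13 11 8 12) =[0, 1, 6, 2, 3, 5, 4, 13, 12, 9, 10, 8, 7, 11]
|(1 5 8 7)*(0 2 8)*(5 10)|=|(0 2 8 7 1 10 5)|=7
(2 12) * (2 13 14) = [0, 1, 12, 3, 4, 5, 6, 7, 8, 9, 10, 11, 13, 14, 2] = (2 12 13 14)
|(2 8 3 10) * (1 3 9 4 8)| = 12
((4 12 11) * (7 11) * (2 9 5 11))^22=((2 9 5 11 4 12 7))^22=(2 9 5 11 4 12 7)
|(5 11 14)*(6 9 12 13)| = 12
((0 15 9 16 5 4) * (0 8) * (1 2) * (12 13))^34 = (0 8 4 5 16 9 15)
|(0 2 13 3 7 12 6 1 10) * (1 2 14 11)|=|(0 14 11 1 10)(2 13 3 7 12 6)|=30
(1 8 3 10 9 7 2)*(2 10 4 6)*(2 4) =(1 8 3 2)(4 6)(7 10 9) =[0, 8, 1, 2, 6, 5, 4, 10, 3, 7, 9]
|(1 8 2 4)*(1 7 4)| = |(1 8 2)(4 7)| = 6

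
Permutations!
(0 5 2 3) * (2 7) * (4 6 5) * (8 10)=(0 4 6 5 7 2 3)(8 10)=[4, 1, 3, 0, 6, 7, 5, 2, 10, 9, 8]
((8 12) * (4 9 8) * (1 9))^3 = ((1 9 8 12 4))^3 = (1 12 9 4 8)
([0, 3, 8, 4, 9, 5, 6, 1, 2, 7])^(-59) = (1 3 4 9 7)(2 8)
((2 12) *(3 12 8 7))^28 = (2 3 8 12 7) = ((2 8 7 3 12))^28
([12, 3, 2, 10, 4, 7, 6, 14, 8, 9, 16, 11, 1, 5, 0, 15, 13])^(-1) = (0 14 7 5 13 16 10 3 1 12)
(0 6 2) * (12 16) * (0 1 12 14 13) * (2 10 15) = [6, 12, 1, 3, 4, 5, 10, 7, 8, 9, 15, 11, 16, 0, 13, 2, 14] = (0 6 10 15 2 1 12 16 14 13)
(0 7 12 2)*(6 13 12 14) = (0 7 14 6 13 12 2) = [7, 1, 0, 3, 4, 5, 13, 14, 8, 9, 10, 11, 2, 12, 6]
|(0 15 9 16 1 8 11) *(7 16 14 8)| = |(0 15 9 14 8 11)(1 7 16)| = 6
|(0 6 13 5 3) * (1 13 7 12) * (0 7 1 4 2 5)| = |(0 6 1 13)(2 5 3 7 12 4)| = 12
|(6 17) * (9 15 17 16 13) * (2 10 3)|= 6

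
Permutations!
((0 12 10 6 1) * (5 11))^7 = ((0 12 10 6 1)(5 11))^7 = (0 10 1 12 6)(5 11)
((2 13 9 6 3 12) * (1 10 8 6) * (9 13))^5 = (13)(1 12 8 9 3 10 2 6)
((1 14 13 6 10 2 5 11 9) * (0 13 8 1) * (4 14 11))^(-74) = ((0 13 6 10 2 5 4 14 8 1 11 9))^(-74) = (0 11 8 4 2 6)(1 14 5 10 13 9)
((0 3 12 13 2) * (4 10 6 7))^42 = ((0 3 12 13 2)(4 10 6 7))^42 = (0 12 2 3 13)(4 6)(7 10)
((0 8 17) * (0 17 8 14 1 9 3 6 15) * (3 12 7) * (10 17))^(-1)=((0 14 1 9 12 7 3 6 15)(10 17))^(-1)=(0 15 6 3 7 12 9 1 14)(10 17)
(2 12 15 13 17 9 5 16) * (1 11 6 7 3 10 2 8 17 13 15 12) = [0, 11, 1, 10, 4, 16, 7, 3, 17, 5, 2, 6, 12, 13, 14, 15, 8, 9] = (1 11 6 7 3 10 2)(5 16 8 17 9)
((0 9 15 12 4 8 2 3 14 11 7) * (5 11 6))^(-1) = ((0 9 15 12 4 8 2 3 14 6 5 11 7))^(-1) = (0 7 11 5 6 14 3 2 8 4 12 15 9)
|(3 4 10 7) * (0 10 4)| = 4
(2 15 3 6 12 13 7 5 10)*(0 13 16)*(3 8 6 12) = (0 13 7 5 10 2 15 8 6 3 12 16) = [13, 1, 15, 12, 4, 10, 3, 5, 6, 9, 2, 11, 16, 7, 14, 8, 0]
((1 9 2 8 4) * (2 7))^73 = (1 9 7 2 8 4)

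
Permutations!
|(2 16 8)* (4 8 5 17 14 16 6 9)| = 20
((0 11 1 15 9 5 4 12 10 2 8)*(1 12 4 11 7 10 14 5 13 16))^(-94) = (0 7 10 2 8)(1 15 9 13 16)(5 12)(11 14)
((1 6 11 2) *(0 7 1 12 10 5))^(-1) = ((0 7 1 6 11 2 12 10 5))^(-1) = (0 5 10 12 2 11 6 1 7)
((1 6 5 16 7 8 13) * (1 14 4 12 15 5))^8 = (4 14 13 8 7 16 5 15 12)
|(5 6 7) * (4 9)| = 6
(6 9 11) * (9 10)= (6 10 9 11)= [0, 1, 2, 3, 4, 5, 10, 7, 8, 11, 9, 6]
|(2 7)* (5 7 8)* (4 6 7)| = |(2 8 5 4 6 7)| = 6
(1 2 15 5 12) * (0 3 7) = (0 3 7)(1 2 15 5 12) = [3, 2, 15, 7, 4, 12, 6, 0, 8, 9, 10, 11, 1, 13, 14, 5]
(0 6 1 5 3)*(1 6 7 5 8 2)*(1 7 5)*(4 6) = (0 5 3)(1 8 2 7)(4 6) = [5, 8, 7, 0, 6, 3, 4, 1, 2]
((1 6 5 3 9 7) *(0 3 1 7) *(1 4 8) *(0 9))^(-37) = ((9)(0 3)(1 6 5 4 8))^(-37) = (9)(0 3)(1 4 6 8 5)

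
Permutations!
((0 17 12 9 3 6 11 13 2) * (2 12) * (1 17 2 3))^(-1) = (0 2)(1 9 12 13 11 6 3 17)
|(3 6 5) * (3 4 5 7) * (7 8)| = |(3 6 8 7)(4 5)| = 4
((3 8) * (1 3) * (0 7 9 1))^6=(9)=((0 7 9 1 3 8))^6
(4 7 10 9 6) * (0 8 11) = (0 8 11)(4 7 10 9 6) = [8, 1, 2, 3, 7, 5, 4, 10, 11, 6, 9, 0]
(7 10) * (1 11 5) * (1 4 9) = (1 11 5 4 9)(7 10) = [0, 11, 2, 3, 9, 4, 6, 10, 8, 1, 7, 5]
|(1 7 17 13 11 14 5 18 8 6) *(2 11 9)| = |(1 7 17 13 9 2 11 14 5 18 8 6)| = 12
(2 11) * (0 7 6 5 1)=(0 7 6 5 1)(2 11)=[7, 0, 11, 3, 4, 1, 5, 6, 8, 9, 10, 2]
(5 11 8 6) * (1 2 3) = (1 2 3)(5 11 8 6) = [0, 2, 3, 1, 4, 11, 5, 7, 6, 9, 10, 8]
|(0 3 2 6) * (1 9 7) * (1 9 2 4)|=|(0 3 4 1 2 6)(7 9)|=6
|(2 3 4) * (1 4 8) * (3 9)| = |(1 4 2 9 3 8)| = 6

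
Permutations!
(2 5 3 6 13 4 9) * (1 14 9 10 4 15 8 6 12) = (1 14 9 2 5 3 12)(4 10)(6 13 15 8) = [0, 14, 5, 12, 10, 3, 13, 7, 6, 2, 4, 11, 1, 15, 9, 8]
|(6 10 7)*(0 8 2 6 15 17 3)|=|(0 8 2 6 10 7 15 17 3)|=9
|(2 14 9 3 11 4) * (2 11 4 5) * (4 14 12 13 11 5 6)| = |(2 12 13 11 6 4 5)(3 14 9)| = 21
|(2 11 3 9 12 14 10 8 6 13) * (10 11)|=|(2 10 8 6 13)(3 9 12 14 11)|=5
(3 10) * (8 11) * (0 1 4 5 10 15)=(0 1 4 5 10 3 15)(8 11)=[1, 4, 2, 15, 5, 10, 6, 7, 11, 9, 3, 8, 12, 13, 14, 0]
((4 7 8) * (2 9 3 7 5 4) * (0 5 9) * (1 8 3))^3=(0 9 2 4 8 5 1)(3 7)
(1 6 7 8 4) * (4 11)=[0, 6, 2, 3, 1, 5, 7, 8, 11, 9, 10, 4]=(1 6 7 8 11 4)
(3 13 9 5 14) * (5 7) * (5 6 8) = (3 13 9 7 6 8 5 14) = [0, 1, 2, 13, 4, 14, 8, 6, 5, 7, 10, 11, 12, 9, 3]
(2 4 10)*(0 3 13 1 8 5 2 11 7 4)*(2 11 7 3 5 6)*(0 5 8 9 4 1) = (0 8 6 2 5 11 3 13)(1 9 4 10 7) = [8, 9, 5, 13, 10, 11, 2, 1, 6, 4, 7, 3, 12, 0]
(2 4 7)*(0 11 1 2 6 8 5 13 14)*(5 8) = (0 11 1 2 4 7 6 5 13 14) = [11, 2, 4, 3, 7, 13, 5, 6, 8, 9, 10, 1, 12, 14, 0]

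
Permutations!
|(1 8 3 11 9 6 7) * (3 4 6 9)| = 10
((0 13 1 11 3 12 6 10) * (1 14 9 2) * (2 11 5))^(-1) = (0 10 6 12 3 11 9 14 13)(1 2 5)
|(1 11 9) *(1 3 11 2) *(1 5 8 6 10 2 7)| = 30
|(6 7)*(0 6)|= 3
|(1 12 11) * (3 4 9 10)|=|(1 12 11)(3 4 9 10)|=12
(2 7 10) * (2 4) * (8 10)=(2 7 8 10 4)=[0, 1, 7, 3, 2, 5, 6, 8, 10, 9, 4]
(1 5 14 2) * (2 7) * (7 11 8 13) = [0, 5, 1, 3, 4, 14, 6, 2, 13, 9, 10, 8, 12, 7, 11] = (1 5 14 11 8 13 7 2)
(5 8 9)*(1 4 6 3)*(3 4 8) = (1 8 9 5 3)(4 6) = [0, 8, 2, 1, 6, 3, 4, 7, 9, 5]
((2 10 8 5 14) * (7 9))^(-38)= (2 8 14 10 5)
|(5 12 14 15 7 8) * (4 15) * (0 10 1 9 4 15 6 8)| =12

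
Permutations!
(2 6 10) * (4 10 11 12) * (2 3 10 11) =(2 6)(3 10)(4 11 12) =[0, 1, 6, 10, 11, 5, 2, 7, 8, 9, 3, 12, 4]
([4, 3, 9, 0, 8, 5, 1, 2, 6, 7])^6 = (9)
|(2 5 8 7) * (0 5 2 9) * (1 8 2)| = 7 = |(0 5 2 1 8 7 9)|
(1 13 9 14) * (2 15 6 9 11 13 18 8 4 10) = (1 18 8 4 10 2 15 6 9 14)(11 13) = [0, 18, 15, 3, 10, 5, 9, 7, 4, 14, 2, 13, 12, 11, 1, 6, 16, 17, 8]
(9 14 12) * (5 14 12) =[0, 1, 2, 3, 4, 14, 6, 7, 8, 12, 10, 11, 9, 13, 5] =(5 14)(9 12)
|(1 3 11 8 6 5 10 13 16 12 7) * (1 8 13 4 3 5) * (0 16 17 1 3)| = 14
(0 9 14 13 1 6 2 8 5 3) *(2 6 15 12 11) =[9, 15, 8, 0, 4, 3, 6, 7, 5, 14, 10, 2, 11, 1, 13, 12] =(0 9 14 13 1 15 12 11 2 8 5 3)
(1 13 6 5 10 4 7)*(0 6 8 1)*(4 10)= [6, 13, 2, 3, 7, 4, 5, 0, 1, 9, 10, 11, 12, 8]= (0 6 5 4 7)(1 13 8)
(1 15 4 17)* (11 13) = (1 15 4 17)(11 13) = [0, 15, 2, 3, 17, 5, 6, 7, 8, 9, 10, 13, 12, 11, 14, 4, 16, 1]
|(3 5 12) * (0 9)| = 6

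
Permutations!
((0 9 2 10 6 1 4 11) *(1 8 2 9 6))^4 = ((0 6 8 2 10 1 4 11))^4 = (0 10)(1 6)(2 11)(4 8)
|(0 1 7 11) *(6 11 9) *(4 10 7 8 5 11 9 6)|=5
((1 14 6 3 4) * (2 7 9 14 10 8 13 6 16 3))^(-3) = (1 16 7 13)(2 8 4 14)(3 9 6 10)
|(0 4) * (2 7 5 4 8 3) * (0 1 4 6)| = 14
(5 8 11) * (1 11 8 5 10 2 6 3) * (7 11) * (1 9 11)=[0, 7, 6, 9, 4, 5, 3, 1, 8, 11, 2, 10]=(1 7)(2 6 3 9 11 10)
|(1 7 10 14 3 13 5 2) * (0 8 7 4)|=|(0 8 7 10 14 3 13 5 2 1 4)|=11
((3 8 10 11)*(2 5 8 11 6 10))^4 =(11)(2 5 8)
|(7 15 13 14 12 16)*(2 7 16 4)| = 7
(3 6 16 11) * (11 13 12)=(3 6 16 13 12 11)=[0, 1, 2, 6, 4, 5, 16, 7, 8, 9, 10, 3, 11, 12, 14, 15, 13]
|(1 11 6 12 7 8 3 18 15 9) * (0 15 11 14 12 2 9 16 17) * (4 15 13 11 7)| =52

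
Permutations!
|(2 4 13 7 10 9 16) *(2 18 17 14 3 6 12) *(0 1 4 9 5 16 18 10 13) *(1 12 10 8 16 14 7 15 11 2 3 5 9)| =30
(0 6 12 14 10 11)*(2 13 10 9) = [6, 1, 13, 3, 4, 5, 12, 7, 8, 2, 11, 0, 14, 10, 9] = (0 6 12 14 9 2 13 10 11)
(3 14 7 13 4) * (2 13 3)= (2 13 4)(3 14 7)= [0, 1, 13, 14, 2, 5, 6, 3, 8, 9, 10, 11, 12, 4, 7]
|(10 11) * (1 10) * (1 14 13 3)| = |(1 10 11 14 13 3)| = 6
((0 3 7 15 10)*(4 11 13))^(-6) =((0 3 7 15 10)(4 11 13))^(-6) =(0 10 15 7 3)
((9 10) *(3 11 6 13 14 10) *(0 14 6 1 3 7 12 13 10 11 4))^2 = ((0 14 11 1 3 4)(6 10 9 7 12 13))^2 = (0 11 3)(1 4 14)(6 9 12)(7 13 10)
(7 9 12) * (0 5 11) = [5, 1, 2, 3, 4, 11, 6, 9, 8, 12, 10, 0, 7] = (0 5 11)(7 9 12)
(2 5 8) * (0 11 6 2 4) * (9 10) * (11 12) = (0 12 11 6 2 5 8 4)(9 10) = [12, 1, 5, 3, 0, 8, 2, 7, 4, 10, 9, 6, 11]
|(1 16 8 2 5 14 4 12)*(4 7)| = 9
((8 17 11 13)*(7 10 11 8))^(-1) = (7 13 11 10)(8 17)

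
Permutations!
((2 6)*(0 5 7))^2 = ((0 5 7)(2 6))^2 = (0 7 5)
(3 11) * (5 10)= (3 11)(5 10)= [0, 1, 2, 11, 4, 10, 6, 7, 8, 9, 5, 3]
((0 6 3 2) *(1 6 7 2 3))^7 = ((0 7 2)(1 6))^7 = (0 7 2)(1 6)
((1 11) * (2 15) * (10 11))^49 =(1 10 11)(2 15)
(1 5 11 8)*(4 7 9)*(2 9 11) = (1 5 2 9 4 7 11 8) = [0, 5, 9, 3, 7, 2, 6, 11, 1, 4, 10, 8]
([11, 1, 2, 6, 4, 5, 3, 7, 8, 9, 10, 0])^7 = [11, 1, 2, 6, 4, 5, 3, 7, 8, 9, 10, 0]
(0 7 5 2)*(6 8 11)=(0 7 5 2)(6 8 11)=[7, 1, 0, 3, 4, 2, 8, 5, 11, 9, 10, 6]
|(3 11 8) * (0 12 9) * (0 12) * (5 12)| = |(3 11 8)(5 12 9)| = 3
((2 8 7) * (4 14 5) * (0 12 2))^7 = (0 2 7 12 8)(4 14 5)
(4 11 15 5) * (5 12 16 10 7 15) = [0, 1, 2, 3, 11, 4, 6, 15, 8, 9, 7, 5, 16, 13, 14, 12, 10] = (4 11 5)(7 15 12 16 10)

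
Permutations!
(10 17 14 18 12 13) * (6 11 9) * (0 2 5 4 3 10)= (0 2 5 4 3 10 17 14 18 12 13)(6 11 9)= [2, 1, 5, 10, 3, 4, 11, 7, 8, 6, 17, 9, 13, 0, 18, 15, 16, 14, 12]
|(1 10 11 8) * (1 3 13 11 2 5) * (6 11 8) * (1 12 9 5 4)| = |(1 10 2 4)(3 13 8)(5 12 9)(6 11)| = 12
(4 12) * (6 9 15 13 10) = (4 12)(6 9 15 13 10) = [0, 1, 2, 3, 12, 5, 9, 7, 8, 15, 6, 11, 4, 10, 14, 13]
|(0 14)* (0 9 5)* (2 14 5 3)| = 4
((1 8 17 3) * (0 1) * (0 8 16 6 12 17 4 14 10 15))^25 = ((0 1 16 6 12 17 3 8 4 14 10 15))^25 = (0 1 16 6 12 17 3 8 4 14 10 15)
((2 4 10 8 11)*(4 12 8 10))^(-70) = (2 8)(11 12) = ((2 12 8 11))^(-70)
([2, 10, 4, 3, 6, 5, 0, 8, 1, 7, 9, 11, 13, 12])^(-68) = (13)(1 9 8 10 7)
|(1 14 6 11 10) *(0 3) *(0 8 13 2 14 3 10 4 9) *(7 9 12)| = 14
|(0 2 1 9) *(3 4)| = |(0 2 1 9)(3 4)| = 4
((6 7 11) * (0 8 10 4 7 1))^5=(0 11 10 1 7 8 6 4)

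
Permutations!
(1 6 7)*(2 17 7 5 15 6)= (1 2 17 7)(5 15 6)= [0, 2, 17, 3, 4, 15, 5, 1, 8, 9, 10, 11, 12, 13, 14, 6, 16, 7]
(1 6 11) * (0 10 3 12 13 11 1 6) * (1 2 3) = (0 10 1)(2 3 12 13 11 6) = [10, 0, 3, 12, 4, 5, 2, 7, 8, 9, 1, 6, 13, 11]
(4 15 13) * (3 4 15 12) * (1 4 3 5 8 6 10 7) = (1 4 12 5 8 6 10 7)(13 15) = [0, 4, 2, 3, 12, 8, 10, 1, 6, 9, 7, 11, 5, 15, 14, 13]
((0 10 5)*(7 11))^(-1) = ((0 10 5)(7 11))^(-1) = (0 5 10)(7 11)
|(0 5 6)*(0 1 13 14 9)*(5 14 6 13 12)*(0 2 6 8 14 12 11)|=|(0 12 5 13 8 14 9 2 6 1 11)|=11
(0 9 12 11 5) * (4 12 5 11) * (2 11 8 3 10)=(0 9 5)(2 11 8 3 10)(4 12)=[9, 1, 11, 10, 12, 0, 6, 7, 3, 5, 2, 8, 4]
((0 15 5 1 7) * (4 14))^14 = ((0 15 5 1 7)(4 14))^14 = (0 7 1 5 15)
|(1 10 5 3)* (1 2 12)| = |(1 10 5 3 2 12)| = 6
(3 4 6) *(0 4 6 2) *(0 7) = (0 4 2 7)(3 6) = [4, 1, 7, 6, 2, 5, 3, 0]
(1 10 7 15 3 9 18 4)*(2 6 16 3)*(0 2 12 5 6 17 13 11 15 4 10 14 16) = (0 2 17 13 11 15 12 5 6)(1 14 16 3 9 18 10 7 4) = [2, 14, 17, 9, 1, 6, 0, 4, 8, 18, 7, 15, 5, 11, 16, 12, 3, 13, 10]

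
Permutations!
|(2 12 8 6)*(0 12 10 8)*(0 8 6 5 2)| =|(0 12 8 5 2 10 6)| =7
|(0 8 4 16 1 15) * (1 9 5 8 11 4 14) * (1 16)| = 5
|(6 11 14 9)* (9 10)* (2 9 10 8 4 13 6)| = 6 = |(2 9)(4 13 6 11 14 8)|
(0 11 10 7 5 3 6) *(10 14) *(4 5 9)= (0 11 14 10 7 9 4 5 3 6)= [11, 1, 2, 6, 5, 3, 0, 9, 8, 4, 7, 14, 12, 13, 10]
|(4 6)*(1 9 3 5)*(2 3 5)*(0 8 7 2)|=30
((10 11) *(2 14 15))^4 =(2 14 15) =((2 14 15)(10 11))^4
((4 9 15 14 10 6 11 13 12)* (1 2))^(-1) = ((1 2)(4 9 15 14 10 6 11 13 12))^(-1) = (1 2)(4 12 13 11 6 10 14 15 9)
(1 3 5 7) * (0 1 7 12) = (0 1 3 5 12) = [1, 3, 2, 5, 4, 12, 6, 7, 8, 9, 10, 11, 0]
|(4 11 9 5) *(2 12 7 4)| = 7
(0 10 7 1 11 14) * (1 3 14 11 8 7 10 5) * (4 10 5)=(0 4 10 5 1 8 7 3 14)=[4, 8, 2, 14, 10, 1, 6, 3, 7, 9, 5, 11, 12, 13, 0]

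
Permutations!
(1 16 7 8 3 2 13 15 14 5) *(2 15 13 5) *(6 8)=(1 16 7 6 8 3 15 14 2 5)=[0, 16, 5, 15, 4, 1, 8, 6, 3, 9, 10, 11, 12, 13, 2, 14, 7]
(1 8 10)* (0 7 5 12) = [7, 8, 2, 3, 4, 12, 6, 5, 10, 9, 1, 11, 0] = (0 7 5 12)(1 8 10)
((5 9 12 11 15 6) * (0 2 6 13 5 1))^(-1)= ((0 2 6 1)(5 9 12 11 15 13))^(-1)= (0 1 6 2)(5 13 15 11 12 9)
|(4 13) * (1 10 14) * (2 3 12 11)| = |(1 10 14)(2 3 12 11)(4 13)| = 12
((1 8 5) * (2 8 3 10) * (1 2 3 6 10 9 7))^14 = ((1 6 10 3 9 7)(2 8 5))^14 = (1 10 9)(2 5 8)(3 7 6)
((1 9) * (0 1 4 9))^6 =(9)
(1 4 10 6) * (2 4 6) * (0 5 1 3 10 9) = [5, 6, 4, 10, 9, 1, 3, 7, 8, 0, 2] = (0 5 1 6 3 10 2 4 9)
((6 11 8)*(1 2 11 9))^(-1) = (1 9 6 8 11 2)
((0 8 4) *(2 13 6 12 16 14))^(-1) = (0 4 8)(2 14 16 12 6 13)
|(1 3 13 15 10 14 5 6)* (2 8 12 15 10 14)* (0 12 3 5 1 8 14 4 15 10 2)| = 24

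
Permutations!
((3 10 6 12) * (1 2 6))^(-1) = (1 10 3 12 6 2)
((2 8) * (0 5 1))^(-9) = ((0 5 1)(2 8))^(-9) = (2 8)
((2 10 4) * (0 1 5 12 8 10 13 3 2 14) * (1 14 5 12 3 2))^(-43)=((0 14)(1 12 8 10 4 5 3)(2 13))^(-43)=(0 14)(1 3 5 4 10 8 12)(2 13)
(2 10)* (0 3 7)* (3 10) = (0 10 2 3 7) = [10, 1, 3, 7, 4, 5, 6, 0, 8, 9, 2]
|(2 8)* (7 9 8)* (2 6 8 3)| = 4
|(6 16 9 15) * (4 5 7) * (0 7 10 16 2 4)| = |(0 7)(2 4 5 10 16 9 15 6)| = 8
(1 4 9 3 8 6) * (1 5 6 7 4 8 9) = (1 8 7 4)(3 9)(5 6) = [0, 8, 2, 9, 1, 6, 5, 4, 7, 3]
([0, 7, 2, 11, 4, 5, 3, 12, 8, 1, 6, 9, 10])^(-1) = [0, 9, 2, 6, 4, 5, 10, 1, 8, 11, 12, 3, 7]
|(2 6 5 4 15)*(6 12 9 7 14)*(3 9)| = |(2 12 3 9 7 14 6 5 4 15)| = 10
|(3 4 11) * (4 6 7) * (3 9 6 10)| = |(3 10)(4 11 9 6 7)| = 10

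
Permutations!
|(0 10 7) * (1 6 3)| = 3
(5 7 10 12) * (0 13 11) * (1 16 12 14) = (0 13 11)(1 16 12 5 7 10 14) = [13, 16, 2, 3, 4, 7, 6, 10, 8, 9, 14, 0, 5, 11, 1, 15, 12]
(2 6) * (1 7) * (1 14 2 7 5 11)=(1 5 11)(2 6 7 14)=[0, 5, 6, 3, 4, 11, 7, 14, 8, 9, 10, 1, 12, 13, 2]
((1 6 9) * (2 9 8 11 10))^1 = ((1 6 8 11 10 2 9))^1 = (1 6 8 11 10 2 9)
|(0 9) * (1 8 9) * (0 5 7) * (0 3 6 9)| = 15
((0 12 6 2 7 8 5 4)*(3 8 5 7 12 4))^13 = ((0 4)(2 12 6)(3 8 7 5))^13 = (0 4)(2 12 6)(3 8 7 5)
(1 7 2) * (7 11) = (1 11 7 2) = [0, 11, 1, 3, 4, 5, 6, 2, 8, 9, 10, 7]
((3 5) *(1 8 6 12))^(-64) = (12)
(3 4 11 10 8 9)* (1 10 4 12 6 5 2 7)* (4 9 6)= (1 10 8 6 5 2 7)(3 12 4 11 9)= [0, 10, 7, 12, 11, 2, 5, 1, 6, 3, 8, 9, 4]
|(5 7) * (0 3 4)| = |(0 3 4)(5 7)| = 6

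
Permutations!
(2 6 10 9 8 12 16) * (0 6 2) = (0 6 10 9 8 12 16) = [6, 1, 2, 3, 4, 5, 10, 7, 12, 8, 9, 11, 16, 13, 14, 15, 0]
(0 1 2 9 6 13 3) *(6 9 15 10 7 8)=(0 1 2 15 10 7 8 6 13 3)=[1, 2, 15, 0, 4, 5, 13, 8, 6, 9, 7, 11, 12, 3, 14, 10]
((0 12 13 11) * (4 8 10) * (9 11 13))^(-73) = ((13)(0 12 9 11)(4 8 10))^(-73) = (13)(0 11 9 12)(4 10 8)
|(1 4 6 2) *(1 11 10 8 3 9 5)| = 10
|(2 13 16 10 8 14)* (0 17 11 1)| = |(0 17 11 1)(2 13 16 10 8 14)| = 12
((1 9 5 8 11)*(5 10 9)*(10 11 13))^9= ((1 5 8 13 10 9 11))^9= (1 8 10 11 5 13 9)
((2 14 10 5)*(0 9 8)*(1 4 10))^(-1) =(0 8 9)(1 14 2 5 10 4)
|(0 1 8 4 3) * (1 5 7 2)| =|(0 5 7 2 1 8 4 3)| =8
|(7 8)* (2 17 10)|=6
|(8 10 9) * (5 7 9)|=5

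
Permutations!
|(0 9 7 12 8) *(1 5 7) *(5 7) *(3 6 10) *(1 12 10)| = 20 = |(0 9 12 8)(1 7 10 3 6)|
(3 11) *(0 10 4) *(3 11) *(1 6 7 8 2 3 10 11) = [11, 6, 3, 10, 0, 5, 7, 8, 2, 9, 4, 1] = (0 11 1 6 7 8 2 3 10 4)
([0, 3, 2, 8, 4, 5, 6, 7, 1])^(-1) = [0, 8, 2, 1, 4, 5, 6, 7, 3]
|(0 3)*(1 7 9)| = |(0 3)(1 7 9)| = 6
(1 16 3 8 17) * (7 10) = (1 16 3 8 17)(7 10) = [0, 16, 2, 8, 4, 5, 6, 10, 17, 9, 7, 11, 12, 13, 14, 15, 3, 1]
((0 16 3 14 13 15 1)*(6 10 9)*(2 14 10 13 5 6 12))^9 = ((0 16 3 10 9 12 2 14 5 6 13 15 1))^9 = (0 6 12 16 13 2 3 15 14 10 1 5 9)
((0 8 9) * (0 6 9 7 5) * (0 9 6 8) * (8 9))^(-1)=(9)(5 7 8)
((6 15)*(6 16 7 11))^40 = (16)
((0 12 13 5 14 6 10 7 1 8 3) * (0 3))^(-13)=(0 7 14 12 1 6 13 8 10 5)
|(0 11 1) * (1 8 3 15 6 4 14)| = |(0 11 8 3 15 6 4 14 1)| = 9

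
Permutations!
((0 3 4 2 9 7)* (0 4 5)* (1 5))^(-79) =((0 3 1 5)(2 9 7 4))^(-79) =(0 3 1 5)(2 9 7 4)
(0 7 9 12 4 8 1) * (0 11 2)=[7, 11, 0, 3, 8, 5, 6, 9, 1, 12, 10, 2, 4]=(0 7 9 12 4 8 1 11 2)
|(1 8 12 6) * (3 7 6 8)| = 4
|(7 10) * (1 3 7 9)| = 5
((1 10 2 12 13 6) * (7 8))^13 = (1 10 2 12 13 6)(7 8)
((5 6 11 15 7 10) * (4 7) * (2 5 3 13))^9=(2 13 3 10 7 4 15 11 6 5)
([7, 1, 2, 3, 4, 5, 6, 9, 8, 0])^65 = (0 9 7)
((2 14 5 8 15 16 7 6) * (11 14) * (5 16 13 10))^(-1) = (2 6 7 16 14 11)(5 10 13 15 8)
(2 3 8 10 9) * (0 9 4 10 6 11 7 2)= (0 9)(2 3 8 6 11 7)(4 10)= [9, 1, 3, 8, 10, 5, 11, 2, 6, 0, 4, 7]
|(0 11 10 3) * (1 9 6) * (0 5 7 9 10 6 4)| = |(0 11 6 1 10 3 5 7 9 4)| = 10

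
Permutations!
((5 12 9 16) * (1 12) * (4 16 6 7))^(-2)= (1 16 7 9)(4 6 12 5)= ((1 12 9 6 7 4 16 5))^(-2)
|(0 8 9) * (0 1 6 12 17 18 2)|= |(0 8 9 1 6 12 17 18 2)|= 9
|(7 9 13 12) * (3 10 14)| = |(3 10 14)(7 9 13 12)| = 12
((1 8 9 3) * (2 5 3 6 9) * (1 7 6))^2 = (1 2 3 6)(5 7 9 8)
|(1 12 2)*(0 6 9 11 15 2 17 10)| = 10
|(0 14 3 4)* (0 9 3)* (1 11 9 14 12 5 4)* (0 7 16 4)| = |(0 12 5)(1 11 9 3)(4 14 7 16)| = 12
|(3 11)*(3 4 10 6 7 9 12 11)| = |(4 10 6 7 9 12 11)| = 7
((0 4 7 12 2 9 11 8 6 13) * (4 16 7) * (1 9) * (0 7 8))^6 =((0 16 8 6 13 7 12 2 1 9 11))^6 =(0 12 16 2 8 1 6 9 13 11 7)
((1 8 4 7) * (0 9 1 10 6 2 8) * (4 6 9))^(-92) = (0 9 7)(1 10 4)(2 8 6)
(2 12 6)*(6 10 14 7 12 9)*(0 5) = (0 5)(2 9 6)(7 12 10 14) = [5, 1, 9, 3, 4, 0, 2, 12, 8, 6, 14, 11, 10, 13, 7]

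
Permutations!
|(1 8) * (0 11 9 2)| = 4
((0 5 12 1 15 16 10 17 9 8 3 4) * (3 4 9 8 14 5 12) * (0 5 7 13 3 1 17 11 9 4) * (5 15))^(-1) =(0 8 17 12)(1 5)(3 13 7 14 9 11 10 16 15 4)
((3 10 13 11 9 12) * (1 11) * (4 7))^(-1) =(1 13 10 3 12 9 11)(4 7)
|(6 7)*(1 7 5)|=4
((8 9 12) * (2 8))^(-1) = (2 12 9 8)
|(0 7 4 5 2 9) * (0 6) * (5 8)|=|(0 7 4 8 5 2 9 6)|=8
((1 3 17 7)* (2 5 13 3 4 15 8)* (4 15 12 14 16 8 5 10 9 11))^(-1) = ((1 15 5 13 3 17 7)(2 10 9 11 4 12 14 16 8))^(-1) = (1 7 17 3 13 5 15)(2 8 16 14 12 4 11 9 10)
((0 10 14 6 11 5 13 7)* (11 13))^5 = (0 7 13 6 14 10)(5 11)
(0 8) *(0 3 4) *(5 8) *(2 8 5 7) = [7, 1, 8, 4, 0, 5, 6, 2, 3] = (0 7 2 8 3 4)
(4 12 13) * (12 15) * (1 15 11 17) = [0, 15, 2, 3, 11, 5, 6, 7, 8, 9, 10, 17, 13, 4, 14, 12, 16, 1] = (1 15 12 13 4 11 17)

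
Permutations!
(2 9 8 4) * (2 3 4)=(2 9 8)(3 4)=[0, 1, 9, 4, 3, 5, 6, 7, 2, 8]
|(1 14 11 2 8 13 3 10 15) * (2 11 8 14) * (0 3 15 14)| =9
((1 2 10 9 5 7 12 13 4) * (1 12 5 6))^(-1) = (1 6 9 10 2)(4 13 12)(5 7)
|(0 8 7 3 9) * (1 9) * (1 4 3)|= |(0 8 7 1 9)(3 4)|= 10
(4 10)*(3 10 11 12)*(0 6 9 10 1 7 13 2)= (0 6 9 10 4 11 12 3 1 7 13 2)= [6, 7, 0, 1, 11, 5, 9, 13, 8, 10, 4, 12, 3, 2]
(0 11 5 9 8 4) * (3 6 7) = (0 11 5 9 8 4)(3 6 7) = [11, 1, 2, 6, 0, 9, 7, 3, 4, 8, 10, 5]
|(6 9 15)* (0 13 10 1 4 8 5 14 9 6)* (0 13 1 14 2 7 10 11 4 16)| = |(0 1 16)(2 7 10 14 9 15 13 11 4 8 5)| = 33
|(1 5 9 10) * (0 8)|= 4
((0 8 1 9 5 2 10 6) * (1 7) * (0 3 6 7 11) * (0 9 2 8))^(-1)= ((1 2 10 7)(3 6)(5 8 11 9))^(-1)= (1 7 10 2)(3 6)(5 9 11 8)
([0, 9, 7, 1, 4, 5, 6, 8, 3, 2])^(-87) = (1 7)(2 3)(8 9)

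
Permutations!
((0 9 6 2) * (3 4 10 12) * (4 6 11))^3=(0 4 3)(2 11 12)(6 9 10)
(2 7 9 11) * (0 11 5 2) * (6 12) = (0 11)(2 7 9 5)(6 12) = [11, 1, 7, 3, 4, 2, 12, 9, 8, 5, 10, 0, 6]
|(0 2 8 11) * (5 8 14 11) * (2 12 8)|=7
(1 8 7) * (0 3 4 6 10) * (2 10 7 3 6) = (0 6 7 1 8 3 4 2 10) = [6, 8, 10, 4, 2, 5, 7, 1, 3, 9, 0]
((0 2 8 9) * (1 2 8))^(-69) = (9)(1 2)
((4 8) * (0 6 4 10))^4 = (0 10 8 4 6)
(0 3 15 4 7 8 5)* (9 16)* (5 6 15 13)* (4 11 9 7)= (0 3 13 5)(6 15 11 9 16 7 8)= [3, 1, 2, 13, 4, 0, 15, 8, 6, 16, 10, 9, 12, 5, 14, 11, 7]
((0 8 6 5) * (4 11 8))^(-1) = (0 5 6 8 11 4) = ((0 4 11 8 6 5))^(-1)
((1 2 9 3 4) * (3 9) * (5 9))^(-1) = ((1 2 3 4)(5 9))^(-1) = (1 4 3 2)(5 9)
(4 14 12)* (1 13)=(1 13)(4 14 12)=[0, 13, 2, 3, 14, 5, 6, 7, 8, 9, 10, 11, 4, 1, 12]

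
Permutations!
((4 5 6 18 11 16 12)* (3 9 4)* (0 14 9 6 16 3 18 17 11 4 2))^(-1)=((0 14 9 2)(3 6 17 11)(4 5 16 12 18))^(-1)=(0 2 9 14)(3 11 17 6)(4 18 12 16 5)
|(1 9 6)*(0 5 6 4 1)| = |(0 5 6)(1 9 4)| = 3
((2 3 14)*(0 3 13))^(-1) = (0 13 2 14 3)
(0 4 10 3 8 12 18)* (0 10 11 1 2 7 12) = [4, 2, 7, 8, 11, 5, 6, 12, 0, 9, 3, 1, 18, 13, 14, 15, 16, 17, 10] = (0 4 11 1 2 7 12 18 10 3 8)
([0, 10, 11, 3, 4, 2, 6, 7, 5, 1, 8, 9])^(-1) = (1 9 11 2 5 8 10)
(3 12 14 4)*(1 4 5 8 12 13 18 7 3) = (1 4)(3 13 18 7)(5 8 12 14) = [0, 4, 2, 13, 1, 8, 6, 3, 12, 9, 10, 11, 14, 18, 5, 15, 16, 17, 7]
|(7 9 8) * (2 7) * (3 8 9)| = 4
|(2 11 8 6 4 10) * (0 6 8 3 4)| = |(0 6)(2 11 3 4 10)| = 10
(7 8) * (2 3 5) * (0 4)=(0 4)(2 3 5)(7 8)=[4, 1, 3, 5, 0, 2, 6, 8, 7]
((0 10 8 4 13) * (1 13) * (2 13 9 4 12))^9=((0 10 8 12 2 13)(1 9 4))^9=(0 12)(2 10)(8 13)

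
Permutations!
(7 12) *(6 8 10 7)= (6 8 10 7 12)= [0, 1, 2, 3, 4, 5, 8, 12, 10, 9, 7, 11, 6]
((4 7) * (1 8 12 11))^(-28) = (12) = ((1 8 12 11)(4 7))^(-28)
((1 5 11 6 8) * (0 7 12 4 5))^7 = ((0 7 12 4 5 11 6 8 1))^7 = (0 8 11 4 7 1 6 5 12)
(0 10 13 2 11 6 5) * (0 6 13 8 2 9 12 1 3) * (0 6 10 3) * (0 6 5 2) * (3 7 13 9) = (0 7 13 3 5 10 8)(1 6 2 11 9 12) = [7, 6, 11, 5, 4, 10, 2, 13, 0, 12, 8, 9, 1, 3]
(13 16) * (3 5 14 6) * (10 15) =(3 5 14 6)(10 15)(13 16) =[0, 1, 2, 5, 4, 14, 3, 7, 8, 9, 15, 11, 12, 16, 6, 10, 13]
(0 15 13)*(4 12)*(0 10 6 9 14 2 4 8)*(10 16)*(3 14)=(0 15 13 16 10 6 9 3 14 2 4 12 8)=[15, 1, 4, 14, 12, 5, 9, 7, 0, 3, 6, 11, 8, 16, 2, 13, 10]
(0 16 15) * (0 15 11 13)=(0 16 11 13)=[16, 1, 2, 3, 4, 5, 6, 7, 8, 9, 10, 13, 12, 0, 14, 15, 11]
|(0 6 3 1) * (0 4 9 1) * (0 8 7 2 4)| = |(0 6 3 8 7 2 4 9 1)| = 9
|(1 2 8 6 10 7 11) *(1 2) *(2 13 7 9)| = 15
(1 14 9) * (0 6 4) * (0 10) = (0 6 4 10)(1 14 9) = [6, 14, 2, 3, 10, 5, 4, 7, 8, 1, 0, 11, 12, 13, 9]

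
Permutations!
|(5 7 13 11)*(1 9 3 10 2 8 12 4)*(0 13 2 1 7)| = 20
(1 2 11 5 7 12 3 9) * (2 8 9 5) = (1 8 9)(2 11)(3 5 7 12) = [0, 8, 11, 5, 4, 7, 6, 12, 9, 1, 10, 2, 3]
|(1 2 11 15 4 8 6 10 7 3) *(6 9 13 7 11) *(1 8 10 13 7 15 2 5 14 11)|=|(1 5 14 11 2 6 13 15 4 10)(3 8 9 7)|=20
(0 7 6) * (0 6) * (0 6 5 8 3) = [7, 1, 2, 0, 4, 8, 5, 6, 3] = (0 7 6 5 8 3)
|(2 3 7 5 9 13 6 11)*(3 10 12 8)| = 11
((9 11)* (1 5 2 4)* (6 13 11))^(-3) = ((1 5 2 4)(6 13 11 9))^(-3) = (1 5 2 4)(6 13 11 9)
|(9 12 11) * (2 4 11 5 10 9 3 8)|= |(2 4 11 3 8)(5 10 9 12)|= 20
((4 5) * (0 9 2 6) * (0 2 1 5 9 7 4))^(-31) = ((0 7 4 9 1 5)(2 6))^(-31) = (0 5 1 9 4 7)(2 6)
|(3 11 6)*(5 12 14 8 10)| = |(3 11 6)(5 12 14 8 10)| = 15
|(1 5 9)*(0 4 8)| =|(0 4 8)(1 5 9)| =3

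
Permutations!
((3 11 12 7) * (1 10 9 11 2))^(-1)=(1 2 3 7 12 11 9 10)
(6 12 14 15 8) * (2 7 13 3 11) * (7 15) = [0, 1, 15, 11, 4, 5, 12, 13, 6, 9, 10, 2, 14, 3, 7, 8] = (2 15 8 6 12 14 7 13 3 11)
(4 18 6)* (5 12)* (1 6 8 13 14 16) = (1 6 4 18 8 13 14 16)(5 12) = [0, 6, 2, 3, 18, 12, 4, 7, 13, 9, 10, 11, 5, 14, 16, 15, 1, 17, 8]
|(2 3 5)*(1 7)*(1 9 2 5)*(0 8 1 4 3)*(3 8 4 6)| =|(0 4 8 1 7 9 2)(3 6)| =14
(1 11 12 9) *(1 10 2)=(1 11 12 9 10 2)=[0, 11, 1, 3, 4, 5, 6, 7, 8, 10, 2, 12, 9]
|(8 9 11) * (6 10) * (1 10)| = 3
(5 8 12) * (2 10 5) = (2 10 5 8 12) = [0, 1, 10, 3, 4, 8, 6, 7, 12, 9, 5, 11, 2]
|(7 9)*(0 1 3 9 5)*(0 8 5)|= |(0 1 3 9 7)(5 8)|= 10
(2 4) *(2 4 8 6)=(2 8 6)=[0, 1, 8, 3, 4, 5, 2, 7, 6]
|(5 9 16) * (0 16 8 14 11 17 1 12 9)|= |(0 16 5)(1 12 9 8 14 11 17)|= 21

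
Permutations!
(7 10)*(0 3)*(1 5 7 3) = [1, 5, 2, 0, 4, 7, 6, 10, 8, 9, 3] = (0 1 5 7 10 3)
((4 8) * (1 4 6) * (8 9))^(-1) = (1 6 8 9 4) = ((1 4 9 8 6))^(-1)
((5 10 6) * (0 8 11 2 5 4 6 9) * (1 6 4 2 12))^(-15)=(0 6)(1 9)(2 8)(5 11)(10 12)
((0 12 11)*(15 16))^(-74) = (16)(0 12 11)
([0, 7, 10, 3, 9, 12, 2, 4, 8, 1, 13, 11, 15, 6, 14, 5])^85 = [0, 7, 10, 3, 9, 12, 2, 4, 8, 1, 13, 11, 15, 6, 14, 5]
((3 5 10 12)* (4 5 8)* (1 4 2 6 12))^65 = ((1 4 5 10)(2 6 12 3 8))^65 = (12)(1 4 5 10)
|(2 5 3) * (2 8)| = |(2 5 3 8)| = 4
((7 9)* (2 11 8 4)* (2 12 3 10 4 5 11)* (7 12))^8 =((3 10 4 7 9 12)(5 11 8))^8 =(3 4 9)(5 8 11)(7 12 10)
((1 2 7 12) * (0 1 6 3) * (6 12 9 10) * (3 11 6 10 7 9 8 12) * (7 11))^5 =(0 6)(1 7)(2 8)(3 11)(9 12)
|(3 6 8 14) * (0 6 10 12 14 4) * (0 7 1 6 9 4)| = 28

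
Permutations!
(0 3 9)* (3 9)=[9, 1, 2, 3, 4, 5, 6, 7, 8, 0]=(0 9)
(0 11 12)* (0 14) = (0 11 12 14) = [11, 1, 2, 3, 4, 5, 6, 7, 8, 9, 10, 12, 14, 13, 0]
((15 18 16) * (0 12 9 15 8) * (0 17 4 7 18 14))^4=(0 14 15 9 12)(4 8 18)(7 17 16)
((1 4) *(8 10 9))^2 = ((1 4)(8 10 9))^2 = (8 9 10)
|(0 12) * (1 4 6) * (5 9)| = |(0 12)(1 4 6)(5 9)| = 6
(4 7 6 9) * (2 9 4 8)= (2 9 8)(4 7 6)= [0, 1, 9, 3, 7, 5, 4, 6, 2, 8]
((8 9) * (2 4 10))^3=(10)(8 9)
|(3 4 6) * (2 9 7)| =3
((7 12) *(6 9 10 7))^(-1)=((6 9 10 7 12))^(-1)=(6 12 7 10 9)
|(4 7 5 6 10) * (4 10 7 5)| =4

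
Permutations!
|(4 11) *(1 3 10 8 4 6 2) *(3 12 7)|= |(1 12 7 3 10 8 4 11 6 2)|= 10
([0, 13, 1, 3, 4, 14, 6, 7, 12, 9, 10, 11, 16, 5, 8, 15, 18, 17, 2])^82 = [0, 13, 1, 3, 4, 14, 6, 7, 12, 9, 10, 11, 16, 5, 8, 15, 18, 17, 2]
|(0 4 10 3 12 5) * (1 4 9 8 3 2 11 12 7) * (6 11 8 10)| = |(0 9 10 2 8 3 7 1 4 6 11 12 5)| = 13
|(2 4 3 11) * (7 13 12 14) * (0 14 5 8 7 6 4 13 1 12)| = 40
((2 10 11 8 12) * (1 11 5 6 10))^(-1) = ((1 11 8 12 2)(5 6 10))^(-1) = (1 2 12 8 11)(5 10 6)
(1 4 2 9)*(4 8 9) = (1 8 9)(2 4) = [0, 8, 4, 3, 2, 5, 6, 7, 9, 1]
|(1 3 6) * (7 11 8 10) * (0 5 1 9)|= |(0 5 1 3 6 9)(7 11 8 10)|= 12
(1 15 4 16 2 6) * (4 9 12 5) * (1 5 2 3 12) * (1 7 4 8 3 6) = [0, 15, 1, 12, 16, 8, 5, 4, 3, 7, 10, 11, 2, 13, 14, 9, 6] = (1 15 9 7 4 16 6 5 8 3 12 2)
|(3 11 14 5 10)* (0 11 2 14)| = |(0 11)(2 14 5 10 3)| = 10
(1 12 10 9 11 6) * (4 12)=[0, 4, 2, 3, 12, 5, 1, 7, 8, 11, 9, 6, 10]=(1 4 12 10 9 11 6)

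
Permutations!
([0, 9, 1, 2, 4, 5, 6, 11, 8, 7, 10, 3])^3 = (1 11)(2 7)(3 9)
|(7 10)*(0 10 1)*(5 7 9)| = 6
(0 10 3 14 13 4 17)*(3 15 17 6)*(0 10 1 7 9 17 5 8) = (0 1 7 9 17 10 15 5 8)(3 14 13 4 6) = [1, 7, 2, 14, 6, 8, 3, 9, 0, 17, 15, 11, 12, 4, 13, 5, 16, 10]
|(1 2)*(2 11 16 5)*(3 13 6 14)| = |(1 11 16 5 2)(3 13 6 14)| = 20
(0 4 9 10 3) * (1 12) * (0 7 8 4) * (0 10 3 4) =(0 10 4 9 3 7 8)(1 12) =[10, 12, 2, 7, 9, 5, 6, 8, 0, 3, 4, 11, 1]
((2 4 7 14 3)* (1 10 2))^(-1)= ((1 10 2 4 7 14 3))^(-1)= (1 3 14 7 4 2 10)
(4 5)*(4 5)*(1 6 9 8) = [0, 6, 2, 3, 4, 5, 9, 7, 1, 8] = (1 6 9 8)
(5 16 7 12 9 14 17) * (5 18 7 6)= (5 16 6)(7 12 9 14 17 18)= [0, 1, 2, 3, 4, 16, 5, 12, 8, 14, 10, 11, 9, 13, 17, 15, 6, 18, 7]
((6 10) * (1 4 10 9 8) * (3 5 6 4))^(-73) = (1 8 9 6 5 3)(4 10)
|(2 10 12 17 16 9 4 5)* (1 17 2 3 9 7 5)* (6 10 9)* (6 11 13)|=|(1 17 16 7 5 3 11 13 6 10 12 2 9 4)|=14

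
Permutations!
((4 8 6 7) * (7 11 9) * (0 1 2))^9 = ((0 1 2)(4 8 6 11 9 7))^9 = (4 11)(6 7)(8 9)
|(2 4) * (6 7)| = |(2 4)(6 7)| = 2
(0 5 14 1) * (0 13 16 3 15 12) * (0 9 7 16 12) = (0 5 14 1 13 12 9 7 16 3 15) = [5, 13, 2, 15, 4, 14, 6, 16, 8, 7, 10, 11, 9, 12, 1, 0, 3]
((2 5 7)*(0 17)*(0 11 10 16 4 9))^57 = (0 17 11 10 16 4 9)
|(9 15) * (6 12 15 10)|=5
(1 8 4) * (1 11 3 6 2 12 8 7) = (1 7)(2 12 8 4 11 3 6) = [0, 7, 12, 6, 11, 5, 2, 1, 4, 9, 10, 3, 8]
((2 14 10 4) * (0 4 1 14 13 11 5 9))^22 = ((0 4 2 13 11 5 9)(1 14 10))^22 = (0 4 2 13 11 5 9)(1 14 10)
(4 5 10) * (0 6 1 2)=(0 6 1 2)(4 5 10)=[6, 2, 0, 3, 5, 10, 1, 7, 8, 9, 4]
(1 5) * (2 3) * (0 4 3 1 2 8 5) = (0 4 3 8 5 2 1) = [4, 0, 1, 8, 3, 2, 6, 7, 5]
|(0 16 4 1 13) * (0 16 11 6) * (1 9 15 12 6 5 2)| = 12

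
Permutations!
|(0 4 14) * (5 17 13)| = 3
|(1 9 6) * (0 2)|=|(0 2)(1 9 6)|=6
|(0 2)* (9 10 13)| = 6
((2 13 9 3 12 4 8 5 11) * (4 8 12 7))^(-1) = ((2 13 9 3 7 4 12 8 5 11))^(-1) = (2 11 5 8 12 4 7 3 9 13)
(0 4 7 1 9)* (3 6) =(0 4 7 1 9)(3 6) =[4, 9, 2, 6, 7, 5, 3, 1, 8, 0]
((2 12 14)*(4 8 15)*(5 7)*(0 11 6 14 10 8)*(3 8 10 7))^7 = (0 5 6 8 2 4 7 11 3 14 15 12)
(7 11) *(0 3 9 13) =(0 3 9 13)(7 11) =[3, 1, 2, 9, 4, 5, 6, 11, 8, 13, 10, 7, 12, 0]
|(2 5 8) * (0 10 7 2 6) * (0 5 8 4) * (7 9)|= |(0 10 9 7 2 8 6 5 4)|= 9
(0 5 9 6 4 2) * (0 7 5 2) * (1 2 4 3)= (0 4)(1 2 7 5 9 6 3)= [4, 2, 7, 1, 0, 9, 3, 5, 8, 6]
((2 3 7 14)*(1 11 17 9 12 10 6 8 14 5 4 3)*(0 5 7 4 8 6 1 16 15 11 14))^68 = (0 8 5)(1 12 17 15 2)(9 11 16 14 10) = ((0 5 8)(1 14 2 16 15 11 17 9 12 10)(3 4))^68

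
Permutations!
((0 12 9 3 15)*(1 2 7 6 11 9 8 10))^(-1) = (0 15 3 9 11 6 7 2 1 10 8 12)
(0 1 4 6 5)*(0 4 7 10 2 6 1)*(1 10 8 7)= (2 6 5 4 10)(7 8)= [0, 1, 6, 3, 10, 4, 5, 8, 7, 9, 2]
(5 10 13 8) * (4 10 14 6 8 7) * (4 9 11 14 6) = (4 10 13 7 9 11 14)(5 6 8) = [0, 1, 2, 3, 10, 6, 8, 9, 5, 11, 13, 14, 12, 7, 4]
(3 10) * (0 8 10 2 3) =(0 8 10)(2 3) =[8, 1, 3, 2, 4, 5, 6, 7, 10, 9, 0]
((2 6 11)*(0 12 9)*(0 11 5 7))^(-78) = ((0 12 9 11 2 6 5 7))^(-78) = (0 9 2 5)(6 7 12 11)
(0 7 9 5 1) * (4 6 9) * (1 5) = (0 7 4 6 9 1) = [7, 0, 2, 3, 6, 5, 9, 4, 8, 1]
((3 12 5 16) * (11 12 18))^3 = (3 12)(5 18)(11 16)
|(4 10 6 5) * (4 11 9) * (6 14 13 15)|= |(4 10 14 13 15 6 5 11 9)|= 9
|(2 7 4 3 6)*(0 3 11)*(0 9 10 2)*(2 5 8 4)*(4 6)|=|(0 3 4 11 9 10 5 8 6)(2 7)|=18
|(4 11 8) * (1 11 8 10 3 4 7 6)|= 8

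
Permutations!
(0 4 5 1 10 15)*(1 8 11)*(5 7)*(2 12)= (0 4 7 5 8 11 1 10 15)(2 12)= [4, 10, 12, 3, 7, 8, 6, 5, 11, 9, 15, 1, 2, 13, 14, 0]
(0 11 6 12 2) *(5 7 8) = (0 11 6 12 2)(5 7 8) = [11, 1, 0, 3, 4, 7, 12, 8, 5, 9, 10, 6, 2]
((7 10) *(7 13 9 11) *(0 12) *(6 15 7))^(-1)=(0 12)(6 11 9 13 10 7 15)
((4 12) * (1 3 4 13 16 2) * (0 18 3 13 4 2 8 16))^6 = ((0 18 3 2 1 13)(4 12)(8 16))^6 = (18)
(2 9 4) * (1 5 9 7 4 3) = (1 5 9 3)(2 7 4) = [0, 5, 7, 1, 2, 9, 6, 4, 8, 3]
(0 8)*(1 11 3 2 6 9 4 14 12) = (0 8)(1 11 3 2 6 9 4 14 12) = [8, 11, 6, 2, 14, 5, 9, 7, 0, 4, 10, 3, 1, 13, 12]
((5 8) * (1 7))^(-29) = ((1 7)(5 8))^(-29) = (1 7)(5 8)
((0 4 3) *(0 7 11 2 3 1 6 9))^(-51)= ((0 4 1 6 9)(2 3 7 11))^(-51)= (0 9 6 1 4)(2 3 7 11)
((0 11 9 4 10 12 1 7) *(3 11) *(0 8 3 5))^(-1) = (0 5)(1 12 10 4 9 11 3 8 7)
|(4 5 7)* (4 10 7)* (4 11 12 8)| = 10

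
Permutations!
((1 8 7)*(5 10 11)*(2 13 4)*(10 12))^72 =((1 8 7)(2 13 4)(5 12 10 11))^72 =(13)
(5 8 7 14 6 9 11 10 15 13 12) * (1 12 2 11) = (1 12 5 8 7 14 6 9)(2 11 10 15 13) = [0, 12, 11, 3, 4, 8, 9, 14, 7, 1, 15, 10, 5, 2, 6, 13]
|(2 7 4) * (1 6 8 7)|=|(1 6 8 7 4 2)|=6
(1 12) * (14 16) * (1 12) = [0, 1, 2, 3, 4, 5, 6, 7, 8, 9, 10, 11, 12, 13, 16, 15, 14] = (14 16)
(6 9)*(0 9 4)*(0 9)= (4 9 6)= [0, 1, 2, 3, 9, 5, 4, 7, 8, 6]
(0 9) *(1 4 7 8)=(0 9)(1 4 7 8)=[9, 4, 2, 3, 7, 5, 6, 8, 1, 0]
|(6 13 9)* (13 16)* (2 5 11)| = |(2 5 11)(6 16 13 9)| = 12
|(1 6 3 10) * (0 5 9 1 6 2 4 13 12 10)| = |(0 5 9 1 2 4 13 12 10 6 3)| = 11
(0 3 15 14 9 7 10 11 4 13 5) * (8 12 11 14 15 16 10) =(0 3 16 10 14 9 7 8 12 11 4 13 5) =[3, 1, 2, 16, 13, 0, 6, 8, 12, 7, 14, 4, 11, 5, 9, 15, 10]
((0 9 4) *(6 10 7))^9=(10)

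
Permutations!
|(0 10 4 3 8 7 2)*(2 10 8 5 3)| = 6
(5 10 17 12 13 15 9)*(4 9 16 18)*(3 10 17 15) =[0, 1, 2, 10, 9, 17, 6, 7, 8, 5, 15, 11, 13, 3, 14, 16, 18, 12, 4] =(3 10 15 16 18 4 9 5 17 12 13)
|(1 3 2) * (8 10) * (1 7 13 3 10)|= 12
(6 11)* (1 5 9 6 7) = (1 5 9 6 11 7) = [0, 5, 2, 3, 4, 9, 11, 1, 8, 6, 10, 7]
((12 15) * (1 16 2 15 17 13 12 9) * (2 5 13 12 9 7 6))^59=((1 16 5 13 9)(2 15 7 6)(12 17))^59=(1 9 13 5 16)(2 6 7 15)(12 17)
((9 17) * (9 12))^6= (17)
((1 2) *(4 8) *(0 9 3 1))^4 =((0 9 3 1 2)(4 8))^4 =(0 2 1 3 9)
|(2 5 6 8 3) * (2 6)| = 6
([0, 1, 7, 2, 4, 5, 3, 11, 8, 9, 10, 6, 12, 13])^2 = (13)(2 11 3 7 6)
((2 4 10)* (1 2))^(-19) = (1 2 4 10)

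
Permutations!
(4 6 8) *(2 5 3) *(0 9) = (0 9)(2 5 3)(4 6 8) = [9, 1, 5, 2, 6, 3, 8, 7, 4, 0]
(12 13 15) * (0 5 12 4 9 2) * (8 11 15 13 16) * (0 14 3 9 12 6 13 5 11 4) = [11, 1, 14, 9, 12, 6, 13, 7, 4, 2, 10, 15, 16, 5, 3, 0, 8] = (0 11 15)(2 14 3 9)(4 12 16 8)(5 6 13)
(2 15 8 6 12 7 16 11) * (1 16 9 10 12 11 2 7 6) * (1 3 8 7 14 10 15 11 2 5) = (1 16 5)(2 11 14 10 12 6)(3 8)(7 9 15) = [0, 16, 11, 8, 4, 1, 2, 9, 3, 15, 12, 14, 6, 13, 10, 7, 5]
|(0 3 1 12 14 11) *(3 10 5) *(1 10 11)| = 6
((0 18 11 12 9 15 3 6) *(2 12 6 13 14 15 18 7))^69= (0 18 2 6 9 7 11 12)(3 13 14 15)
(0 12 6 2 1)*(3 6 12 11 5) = [11, 0, 1, 6, 4, 3, 2, 7, 8, 9, 10, 5, 12] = (12)(0 11 5 3 6 2 1)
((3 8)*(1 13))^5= ((1 13)(3 8))^5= (1 13)(3 8)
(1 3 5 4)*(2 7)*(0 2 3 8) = (0 2 7 3 5 4 1 8) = [2, 8, 7, 5, 1, 4, 6, 3, 0]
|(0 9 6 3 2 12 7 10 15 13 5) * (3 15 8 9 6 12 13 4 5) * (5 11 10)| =|(0 6 15 4 11 10 8 9 12 7 5)(2 13 3)| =33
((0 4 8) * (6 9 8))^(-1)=(0 8 9 6 4)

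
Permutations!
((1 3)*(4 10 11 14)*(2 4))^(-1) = (1 3)(2 14 11 10 4)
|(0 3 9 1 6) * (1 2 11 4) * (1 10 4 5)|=8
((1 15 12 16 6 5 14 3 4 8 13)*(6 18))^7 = ((1 15 12 16 18 6 5 14 3 4 8 13))^7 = (1 14 12 4 18 13 5 15 3 16 8 6)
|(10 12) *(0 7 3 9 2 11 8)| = 14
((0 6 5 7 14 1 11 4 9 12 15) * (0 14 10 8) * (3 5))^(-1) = (0 8 10 7 5 3 6)(1 14 15 12 9 4 11)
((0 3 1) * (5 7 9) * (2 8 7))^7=(0 3 1)(2 7 5 8 9)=((0 3 1)(2 8 7 9 5))^7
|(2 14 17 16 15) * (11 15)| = |(2 14 17 16 11 15)| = 6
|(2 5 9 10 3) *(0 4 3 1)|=8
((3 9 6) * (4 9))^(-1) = (3 6 9 4)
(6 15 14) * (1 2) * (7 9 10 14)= (1 2)(6 15 7 9 10 14)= [0, 2, 1, 3, 4, 5, 15, 9, 8, 10, 14, 11, 12, 13, 6, 7]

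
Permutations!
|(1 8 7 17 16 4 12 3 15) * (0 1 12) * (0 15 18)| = 11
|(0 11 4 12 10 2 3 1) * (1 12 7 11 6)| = 12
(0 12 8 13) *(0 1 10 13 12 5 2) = (0 5 2)(1 10 13)(8 12) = [5, 10, 0, 3, 4, 2, 6, 7, 12, 9, 13, 11, 8, 1]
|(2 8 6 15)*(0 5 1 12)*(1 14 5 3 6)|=8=|(0 3 6 15 2 8 1 12)(5 14)|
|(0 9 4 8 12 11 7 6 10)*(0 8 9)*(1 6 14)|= |(1 6 10 8 12 11 7 14)(4 9)|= 8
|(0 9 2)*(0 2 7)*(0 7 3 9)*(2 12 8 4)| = 4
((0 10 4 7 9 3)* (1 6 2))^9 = ((0 10 4 7 9 3)(1 6 2))^9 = (0 7)(3 4)(9 10)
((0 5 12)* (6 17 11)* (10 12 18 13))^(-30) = (18)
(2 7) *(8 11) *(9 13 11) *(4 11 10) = (2 7)(4 11 8 9 13 10) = [0, 1, 7, 3, 11, 5, 6, 2, 9, 13, 4, 8, 12, 10]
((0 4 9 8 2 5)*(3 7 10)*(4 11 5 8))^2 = ((0 11 5)(2 8)(3 7 10)(4 9))^2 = (0 5 11)(3 10 7)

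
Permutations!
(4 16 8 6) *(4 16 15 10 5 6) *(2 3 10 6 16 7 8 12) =(2 3 10 5 16 12)(4 15 6 7 8) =[0, 1, 3, 10, 15, 16, 7, 8, 4, 9, 5, 11, 2, 13, 14, 6, 12]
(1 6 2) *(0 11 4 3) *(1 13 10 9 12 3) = (0 11 4 1 6 2 13 10 9 12 3) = [11, 6, 13, 0, 1, 5, 2, 7, 8, 12, 9, 4, 3, 10]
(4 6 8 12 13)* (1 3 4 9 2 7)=(1 3 4 6 8 12 13 9 2 7)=[0, 3, 7, 4, 6, 5, 8, 1, 12, 2, 10, 11, 13, 9]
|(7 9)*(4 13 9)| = 4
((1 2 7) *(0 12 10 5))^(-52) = (12)(1 7 2)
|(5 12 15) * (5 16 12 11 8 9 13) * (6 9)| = 6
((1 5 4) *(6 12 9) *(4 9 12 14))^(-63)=((1 5 9 6 14 4))^(-63)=(1 6)(4 9)(5 14)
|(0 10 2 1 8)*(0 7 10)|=5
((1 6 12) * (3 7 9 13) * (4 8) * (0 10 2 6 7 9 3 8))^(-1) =((0 10 2 6 12 1 7 3 9 13 8 4))^(-1) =(0 4 8 13 9 3 7 1 12 6 2 10)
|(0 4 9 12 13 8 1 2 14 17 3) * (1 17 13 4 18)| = 9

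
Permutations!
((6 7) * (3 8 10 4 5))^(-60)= (10)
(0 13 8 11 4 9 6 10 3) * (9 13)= (0 9 6 10 3)(4 13 8 11)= [9, 1, 2, 0, 13, 5, 10, 7, 11, 6, 3, 4, 12, 8]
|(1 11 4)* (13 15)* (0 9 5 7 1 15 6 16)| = 11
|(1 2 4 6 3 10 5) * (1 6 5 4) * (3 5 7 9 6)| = 14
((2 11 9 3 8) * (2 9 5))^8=(2 5 11)(3 9 8)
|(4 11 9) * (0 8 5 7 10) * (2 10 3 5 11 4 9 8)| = |(0 2 10)(3 5 7)(8 11)| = 6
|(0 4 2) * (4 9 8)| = |(0 9 8 4 2)| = 5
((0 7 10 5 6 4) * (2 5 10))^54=((10)(0 7 2 5 6 4))^54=(10)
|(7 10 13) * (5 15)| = |(5 15)(7 10 13)| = 6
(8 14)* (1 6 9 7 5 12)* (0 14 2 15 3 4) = (0 14 8 2 15 3 4)(1 6 9 7 5 12) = [14, 6, 15, 4, 0, 12, 9, 5, 2, 7, 10, 11, 1, 13, 8, 3]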